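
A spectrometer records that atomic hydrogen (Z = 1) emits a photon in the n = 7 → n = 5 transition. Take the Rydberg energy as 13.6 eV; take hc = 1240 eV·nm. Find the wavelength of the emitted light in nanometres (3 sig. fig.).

4650 nm

ΔE = 13.60 × (1/5² − 1/7²) = 13.60 × 0.01959 = 0.2664 eV.
λ = hc/ΔE = 1240 / 0.2664 = 4650 nm.
This line belongs to the Pfund series.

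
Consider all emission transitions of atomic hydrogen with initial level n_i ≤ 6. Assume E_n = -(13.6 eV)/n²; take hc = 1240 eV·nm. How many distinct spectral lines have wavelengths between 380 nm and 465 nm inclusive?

Enumerate all n_i → n_f pairs with 1 ≤ n_f < n_i ≤ 6 and compute λ = 1240 / [13.6·1·(1/n_f² − 1/n_i²)].
Lines falling in [380, 465] nm: 6→2 (410.3 nm), 5→2 (434.2 nm).

2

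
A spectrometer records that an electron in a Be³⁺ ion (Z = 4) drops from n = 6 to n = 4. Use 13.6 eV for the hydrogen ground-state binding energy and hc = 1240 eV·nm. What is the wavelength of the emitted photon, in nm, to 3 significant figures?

164 nm

For Z = 4 the level energies scale as Z², so the effective Rydberg energy is 13.6 × 16 = 217.6 eV.
ΔE = 217.6 × (1/4² − 1/6²) = 217.6 × 0.03472 = 7.556 eV.
λ = hc/ΔE = 1240 / 7.556 = 164 nm.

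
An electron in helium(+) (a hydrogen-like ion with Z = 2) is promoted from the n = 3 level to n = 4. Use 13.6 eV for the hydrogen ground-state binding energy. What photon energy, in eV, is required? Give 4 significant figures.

2.644 eV

The Bohr energies scale as Z², so for Z = 2: E_n = −54.40/n² eV.
E_4 = −54.40/16 = −3.400 eV and E_3 = −54.40/9 = −6.044 eV.
The photon energy is |E_4 − E_3| = 2.644 eV.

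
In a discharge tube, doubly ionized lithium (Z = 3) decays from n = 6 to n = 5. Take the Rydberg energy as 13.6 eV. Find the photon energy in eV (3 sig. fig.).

The Bohr energies scale as Z², so for Z = 3: E_n = −122.4/n² eV.
E_6 = −122.4/36 = −3.400 eV and E_5 = −122.4/25 = −4.896 eV.
The photon energy is |E_6 − E_5| = 1.50 eV.

1.50 eV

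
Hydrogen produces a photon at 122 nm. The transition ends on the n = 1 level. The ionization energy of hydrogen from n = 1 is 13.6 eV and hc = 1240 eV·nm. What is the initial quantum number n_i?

The photon energy is ΔE = hc/λ = 1240 / 122 = 10.16 eV.
With Z = 1, ΔE = 13.60 × (1/n_f² − 1/n_i²), so 1/n_f² − 1/n_i² = 0.7473.
With n_f = 1: 1/n_i² = 1/1 − 0.7473 = 0.2527, so n_i ≈ 1.99.

n_i = 2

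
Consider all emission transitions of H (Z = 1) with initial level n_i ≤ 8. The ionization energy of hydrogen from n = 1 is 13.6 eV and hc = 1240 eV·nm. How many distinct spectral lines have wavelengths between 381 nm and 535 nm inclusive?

5

Enumerate all n_i → n_f pairs with 1 ≤ n_f < n_i ≤ 8 and compute λ = 1240 / [13.6·1·(1/n_f² − 1/n_i²)].
Lines falling in [381, 535] nm: 8→2 (389.0 nm), 7→2 (397.1 nm), 6→2 (410.3 nm), 5→2 (434.2 nm), 4→2 (486.3 nm).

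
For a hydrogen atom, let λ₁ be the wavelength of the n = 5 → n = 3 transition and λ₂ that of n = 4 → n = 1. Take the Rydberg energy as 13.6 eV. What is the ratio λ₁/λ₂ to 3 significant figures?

λ ∝ 1/ΔE ∝ 1/(1/n_f² − 1/n_i²), and the Z² and hc factors cancel in the ratio.
λ₁/λ₂ = (1/1² − 1/4²)/(1/3² − 1/5²) = 0.9375/0.07111 = 13.2.

13.2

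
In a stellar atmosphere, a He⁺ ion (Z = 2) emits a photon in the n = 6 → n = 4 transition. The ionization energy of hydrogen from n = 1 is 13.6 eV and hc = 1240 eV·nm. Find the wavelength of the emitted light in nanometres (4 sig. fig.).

For Z = 2 the level energies scale as Z², so the effective Rydberg energy is 13.6 × 4 = 54.40 eV.
ΔE = 54.40 × (1/4² − 1/6²) = 54.40 × 0.03472 = 1.889 eV.
λ = hc/ΔE = 1240 / 1.889 = 656.5 nm.

656.5 nm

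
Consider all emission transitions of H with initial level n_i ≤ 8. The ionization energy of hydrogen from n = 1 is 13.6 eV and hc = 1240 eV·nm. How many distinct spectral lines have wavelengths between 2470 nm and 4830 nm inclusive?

Enumerate all n_i → n_f pairs with 1 ≤ n_f < n_i ≤ 8 and compute λ = 1240 / [13.6·1·(1/n_f² − 1/n_i²)].
Lines falling in [2470, 4830] nm: 6→4 (2626 nm), 8→5 (3741 nm), 5→4 (4052 nm), 7→5 (4654 nm).

4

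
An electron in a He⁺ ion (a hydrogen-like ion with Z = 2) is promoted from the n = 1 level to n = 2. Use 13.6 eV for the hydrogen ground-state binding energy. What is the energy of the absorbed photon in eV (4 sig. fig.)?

40.80 eV

The Bohr energies scale as Z², so for Z = 2: E_n = −54.40/n² eV.
E_2 = −54.40/4 = −13.60 eV and E_1 = −54.40/1 = −54.40 eV.
The photon energy is |E_2 − E_1| = 40.80 eV.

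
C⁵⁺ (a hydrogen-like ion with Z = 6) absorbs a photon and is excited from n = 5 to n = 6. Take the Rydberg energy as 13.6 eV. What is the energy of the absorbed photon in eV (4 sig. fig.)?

The Bohr energies scale as Z², so for Z = 6: E_n = −489.6/n² eV.
E_6 = −489.6/36 = −13.60 eV and E_5 = −489.6/25 = −19.58 eV.
The photon energy is |E_6 − E_5| = 5.984 eV.

5.984 eV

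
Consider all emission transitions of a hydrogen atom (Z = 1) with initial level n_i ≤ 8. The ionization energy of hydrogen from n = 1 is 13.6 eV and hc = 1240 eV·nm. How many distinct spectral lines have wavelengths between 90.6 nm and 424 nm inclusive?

Enumerate all n_i → n_f pairs with 1 ≤ n_f < n_i ≤ 8 and compute λ = 1240 / [13.6·1·(1/n_f² − 1/n_i²)].
Lines falling in [90.6, 424] nm: 8→1 (92.62 nm), 7→1 (93.08 nm), 6→1 (93.78 nm), 5→1 (94.98 nm), 4→1 (97.25 nm), 3→1 (102.6 nm), 2→1 (121.6 nm), 8→2 (389.0 nm), 7→2 (397.1 nm), 6→2 (410.3 nm).

10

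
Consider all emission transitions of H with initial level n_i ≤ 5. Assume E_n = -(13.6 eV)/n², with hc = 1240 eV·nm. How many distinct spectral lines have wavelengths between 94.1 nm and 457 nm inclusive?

Enumerate all n_i → n_f pairs with 1 ≤ n_f < n_i ≤ 5 and compute λ = 1240 / [13.6·1·(1/n_f² − 1/n_i²)].
Lines falling in [94.1, 457] nm: 5→1 (94.98 nm), 4→1 (97.25 nm), 3→1 (102.6 nm), 2→1 (121.6 nm), 5→2 (434.2 nm).

5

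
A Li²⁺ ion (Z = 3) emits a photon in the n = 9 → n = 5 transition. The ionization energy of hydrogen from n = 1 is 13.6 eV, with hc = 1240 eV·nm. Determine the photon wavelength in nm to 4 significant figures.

For Z = 3 the level energies scale as Z², so the effective Rydberg energy is 13.6 × 9 = 122.4 eV.
ΔE = 122.4 × (1/5² − 1/9²) = 122.4 × 0.02765 = 3.385 eV.
λ = hc/ΔE = 1240 / 3.385 = 366.3 nm.

366.3 nm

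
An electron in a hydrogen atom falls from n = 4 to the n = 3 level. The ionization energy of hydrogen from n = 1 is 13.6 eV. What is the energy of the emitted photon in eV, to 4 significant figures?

E_4 = −13.60/16 = −0.8500 eV and E_3 = −13.60/9 = −1.511 eV.
The photon energy is |E_4 − E_3| = 0.6611 eV.

0.6611 eV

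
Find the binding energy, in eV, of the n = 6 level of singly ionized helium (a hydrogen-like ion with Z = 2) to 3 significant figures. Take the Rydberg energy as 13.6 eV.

1.51 eV

E_n = −13.6 Z²/n² = −54.40/n² eV for Z = 2.
E_6 = −54.40/36 = −1.51 eV, so ionization (to E = 0) requires 1.51 eV.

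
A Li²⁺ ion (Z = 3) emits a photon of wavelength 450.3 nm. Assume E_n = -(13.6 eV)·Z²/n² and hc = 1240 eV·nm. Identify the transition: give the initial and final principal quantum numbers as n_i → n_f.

n_i = 5, n_f = 4

The photon energy is ΔE = hc/λ = 1240 / 450.3 = 2.754 eV.
With Z = 3, ΔE = 122.4 × (1/n_f² − 1/n_i²), so 1/n_f² − 1/n_i² = 0.02250.
Trying n_f = 4 gives 1/n_i² = 0.04000, i.e. n_i ≈ 5; this pair matches.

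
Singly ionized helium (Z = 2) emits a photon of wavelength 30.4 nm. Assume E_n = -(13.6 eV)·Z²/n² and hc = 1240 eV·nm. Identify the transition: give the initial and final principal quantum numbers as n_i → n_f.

The photon energy is ΔE = hc/λ = 1240 / 30.4 = 40.79 eV.
With Z = 2, ΔE = 54.40 × (1/n_f² − 1/n_i²), so 1/n_f² − 1/n_i² = 0.7498.
Trying n_f = 1 gives 1/n_i² = 0.2502, i.e. n_i ≈ 2; this pair matches.

n_i = 2, n_f = 1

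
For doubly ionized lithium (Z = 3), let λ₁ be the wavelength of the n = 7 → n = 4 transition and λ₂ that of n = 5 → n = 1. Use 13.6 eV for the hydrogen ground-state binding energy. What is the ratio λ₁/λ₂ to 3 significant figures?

λ ∝ 1/ΔE ∝ 1/(1/n_f² − 1/n_i²), and the Z² and hc factors cancel in the ratio.
λ₁/λ₂ = (1/1² − 1/5²)/(1/4² − 1/7²) = 0.9600/0.04209 = 22.8.

22.8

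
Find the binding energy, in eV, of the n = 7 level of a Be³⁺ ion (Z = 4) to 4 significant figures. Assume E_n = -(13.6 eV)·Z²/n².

E_n = −13.6 Z²/n² = −217.6/n² eV for Z = 4.
E_7 = −217.6/49 = −4.441 eV, so ionization (to E = 0) requires 4.441 eV.

4.441 eV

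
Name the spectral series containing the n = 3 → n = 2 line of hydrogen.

Balmer

The series is set by the lower level: n_f = 2 is the Balmer series.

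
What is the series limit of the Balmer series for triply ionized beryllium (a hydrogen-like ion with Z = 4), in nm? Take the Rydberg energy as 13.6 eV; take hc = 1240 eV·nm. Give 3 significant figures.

22.8 nm

The Balmer series has lower level n_f = 2; the series limit corresponds to n_i → ∞.
ΔE_max = 13.6 × 16 / 2² = 54.40 eV.
λ_min = 1240 / 54.40 = 22.8 nm.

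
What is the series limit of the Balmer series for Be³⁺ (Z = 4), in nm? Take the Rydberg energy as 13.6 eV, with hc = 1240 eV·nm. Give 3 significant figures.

22.8 nm

The Balmer series has lower level n_f = 2; the series limit corresponds to n_i → ∞.
ΔE_max = 13.6 × 16 / 2² = 54.40 eV.
λ_min = 1240 / 54.40 = 22.8 nm.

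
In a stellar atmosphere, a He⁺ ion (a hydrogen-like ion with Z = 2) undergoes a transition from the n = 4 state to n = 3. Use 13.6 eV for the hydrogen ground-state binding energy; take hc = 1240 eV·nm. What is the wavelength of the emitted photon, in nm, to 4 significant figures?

For Z = 2 the level energies scale as Z², so the effective Rydberg energy is 13.6 × 4 = 54.40 eV.
ΔE = 54.40 × (1/3² − 1/4²) = 54.40 × 0.04861 = 2.644 eV.
λ = hc/ΔE = 1240 / 2.644 = 468.9 nm.

468.9 nm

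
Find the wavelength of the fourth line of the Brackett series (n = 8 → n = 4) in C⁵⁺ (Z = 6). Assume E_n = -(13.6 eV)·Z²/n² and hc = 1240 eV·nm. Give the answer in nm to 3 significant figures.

The Brackett series terminates on n_f = 4; the fourth line has n_i = 4+4 = 8.
ΔE = 489.6 × (1/4² − 1/8²) = 22.95 eV.
λ = 1240 / 22.95 = 54.0 nm.

54.0 nm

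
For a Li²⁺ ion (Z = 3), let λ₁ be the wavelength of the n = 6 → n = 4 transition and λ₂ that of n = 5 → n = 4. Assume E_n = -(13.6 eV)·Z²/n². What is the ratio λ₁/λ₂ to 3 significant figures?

λ ∝ 1/ΔE ∝ 1/(1/n_f² − 1/n_i²), and the Z² and hc factors cancel in the ratio.
λ₁/λ₂ = (1/4² − 1/5²)/(1/4² − 1/6²) = 0.02250/0.03472 = 0.648.

0.648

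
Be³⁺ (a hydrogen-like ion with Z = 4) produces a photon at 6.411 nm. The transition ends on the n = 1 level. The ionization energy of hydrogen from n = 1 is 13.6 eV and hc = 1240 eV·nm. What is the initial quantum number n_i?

n_i = 3

The photon energy is ΔE = hc/λ = 1240 / 6.411 = 193.4 eV.
With Z = 4, ΔE = 217.6 × (1/n_f² − 1/n_i²), so 1/n_f² − 1/n_i² = 0.8889.
With n_f = 1: 1/n_i² = 1/1 − 0.8889 = 0.1111, so n_i ≈ 3.00.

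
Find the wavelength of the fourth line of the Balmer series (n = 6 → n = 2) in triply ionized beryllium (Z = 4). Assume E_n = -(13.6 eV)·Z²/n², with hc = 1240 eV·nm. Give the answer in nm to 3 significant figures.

The Balmer series terminates on n_f = 2; the fourth line has n_i = 2+4 = 6.
ΔE = 217.6 × (1/2² − 1/6²) = 48.36 eV.
λ = 1240 / 48.36 = 25.6 nm.

25.6 nm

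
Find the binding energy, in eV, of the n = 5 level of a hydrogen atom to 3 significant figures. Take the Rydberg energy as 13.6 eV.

E_5 = −13.60/25 = −0.544 eV, so ionization (to E = 0) requires 0.544 eV.

0.544 eV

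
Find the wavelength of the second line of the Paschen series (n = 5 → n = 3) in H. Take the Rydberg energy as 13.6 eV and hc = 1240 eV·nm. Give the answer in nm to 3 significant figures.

1280 nm

The Paschen series terminates on n_f = 3; the second line has n_i = 3+2 = 5.
ΔE = 13.60 × (1/3² − 1/5²) = 0.9671 eV.
λ = 1240 / 0.9671 = 1280 nm.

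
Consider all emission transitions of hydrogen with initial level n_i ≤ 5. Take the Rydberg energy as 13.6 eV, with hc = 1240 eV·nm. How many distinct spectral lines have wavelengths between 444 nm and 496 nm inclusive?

Enumerate all n_i → n_f pairs with 1 ≤ n_f < n_i ≤ 5 and compute λ = 1240 / [13.6·1·(1/n_f² − 1/n_i²)].
Lines falling in [444, 496] nm: 4→2 (486.3 nm).

1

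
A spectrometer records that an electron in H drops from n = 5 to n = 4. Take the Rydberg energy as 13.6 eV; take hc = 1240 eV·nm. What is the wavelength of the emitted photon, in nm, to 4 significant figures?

ΔE = 13.60 × (1/4² − 1/5²) = 13.60 × 0.02250 = 0.3060 eV.
λ = hc/ΔE = 1240 / 0.3060 = 4052 nm.

4052 nm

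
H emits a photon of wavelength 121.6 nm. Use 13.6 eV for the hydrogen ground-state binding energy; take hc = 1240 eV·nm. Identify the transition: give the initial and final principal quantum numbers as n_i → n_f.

n_i = 2, n_f = 1

The photon energy is ΔE = hc/λ = 1240 / 121.6 = 10.20 eV.
With Z = 1, ΔE = 13.60 × (1/n_f² − 1/n_i²), so 1/n_f² − 1/n_i² = 0.7498.
Trying n_f = 1 gives 1/n_i² = 0.2502, i.e. n_i ≈ 2; this pair matches.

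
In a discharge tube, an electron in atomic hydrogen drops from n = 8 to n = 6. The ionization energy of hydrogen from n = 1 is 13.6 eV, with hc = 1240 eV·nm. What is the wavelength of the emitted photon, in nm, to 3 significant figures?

7500 nm

ΔE = 13.60 × (1/6² − 1/8²) = 13.60 × 0.01215 = 0.1653 eV.
λ = hc/ΔE = 1240 / 0.1653 = 7500 nm.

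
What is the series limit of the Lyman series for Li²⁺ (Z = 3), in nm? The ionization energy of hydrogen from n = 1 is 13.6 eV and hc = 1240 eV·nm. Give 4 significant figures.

The Lyman series has lower level n_f = 1; the series limit corresponds to n_i → ∞.
ΔE_max = 13.6 × 9 / 1² = 122.4 eV.
λ_min = 1240 / 122.4 = 10.13 nm.

10.13 nm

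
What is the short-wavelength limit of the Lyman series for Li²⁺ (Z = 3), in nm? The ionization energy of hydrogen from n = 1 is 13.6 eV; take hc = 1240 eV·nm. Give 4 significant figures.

The Lyman series has lower level n_f = 1; the series limit corresponds to n_i → ∞.
ΔE_max = 13.6 × 9 / 1² = 122.4 eV.
λ_min = 1240 / 122.4 = 10.13 nm.

10.13 nm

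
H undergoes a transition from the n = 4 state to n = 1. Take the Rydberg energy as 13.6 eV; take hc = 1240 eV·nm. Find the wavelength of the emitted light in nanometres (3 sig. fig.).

ΔE = 13.60 × (1/1² − 1/4²) = 13.60 × 0.9375 = 12.75 eV.
λ = hc/ΔE = 1240 / 12.75 = 97.3 nm.

97.3 nm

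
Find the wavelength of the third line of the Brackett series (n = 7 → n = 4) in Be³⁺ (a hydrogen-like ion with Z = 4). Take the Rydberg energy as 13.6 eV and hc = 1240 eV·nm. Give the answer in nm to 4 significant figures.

The Brackett series terminates on n_f = 4; the third line has n_i = 4+3 = 7.
ΔE = 217.6 × (1/4² − 1/7²) = 9.159 eV.
λ = 1240 / 9.159 = 135.4 nm.

135.4 nm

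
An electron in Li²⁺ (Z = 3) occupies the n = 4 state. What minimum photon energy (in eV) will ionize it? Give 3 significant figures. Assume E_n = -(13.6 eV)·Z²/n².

E_n = −13.6 Z²/n² = −122.4/n² eV for Z = 3.
E_4 = −122.4/16 = −7.65 eV, so ionization (to E = 0) requires 7.65 eV.

7.65 eV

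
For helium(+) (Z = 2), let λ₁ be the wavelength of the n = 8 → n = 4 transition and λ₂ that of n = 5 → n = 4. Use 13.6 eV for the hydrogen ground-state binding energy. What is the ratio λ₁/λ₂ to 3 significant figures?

λ ∝ 1/ΔE ∝ 1/(1/n_f² − 1/n_i²), and the Z² and hc factors cancel in the ratio.
λ₁/λ₂ = (1/4² − 1/5²)/(1/4² − 1/8²) = 0.02250/0.04688 = 0.480.

0.480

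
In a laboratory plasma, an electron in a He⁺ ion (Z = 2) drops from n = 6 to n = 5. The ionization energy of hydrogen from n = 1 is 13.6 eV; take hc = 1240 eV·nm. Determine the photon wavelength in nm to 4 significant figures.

1865 nm

For Z = 2 the level energies scale as Z², so the effective Rydberg energy is 13.6 × 4 = 54.40 eV.
ΔE = 54.40 × (1/5² − 1/6²) = 54.40 × 0.01222 = 0.6649 eV.
λ = hc/ΔE = 1240 / 0.6649 = 1865 nm.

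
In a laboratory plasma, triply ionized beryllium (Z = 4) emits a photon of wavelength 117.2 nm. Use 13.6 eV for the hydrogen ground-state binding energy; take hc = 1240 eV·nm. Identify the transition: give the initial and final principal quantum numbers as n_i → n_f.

n_i = 4, n_f = 3

The photon energy is ΔE = hc/λ = 1240 / 117.2 = 10.58 eV.
With Z = 4, ΔE = 217.6 × (1/n_f² − 1/n_i²), so 1/n_f² − 1/n_i² = 0.04862.
Trying n_f = 3 gives 1/n_i² = 0.06249, i.e. n_i ≈ 4; this pair matches.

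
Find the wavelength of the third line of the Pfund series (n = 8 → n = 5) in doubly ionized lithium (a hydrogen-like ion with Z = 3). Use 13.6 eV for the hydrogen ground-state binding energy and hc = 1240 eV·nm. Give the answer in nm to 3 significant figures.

The Pfund series terminates on n_f = 5; the third line has n_i = 5+3 = 8.
ΔE = 122.4 × (1/5² − 1/8²) = 2.984 eV.
λ = 1240 / 2.984 = 416 nm.

416 nm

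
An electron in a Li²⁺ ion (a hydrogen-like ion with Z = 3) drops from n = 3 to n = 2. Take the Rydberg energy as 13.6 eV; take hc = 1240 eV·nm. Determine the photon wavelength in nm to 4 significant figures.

For Z = 3 the level energies scale as Z², so the effective Rydberg energy is 13.6 × 9 = 122.4 eV.
ΔE = 122.4 × (1/2² − 1/3²) = 122.4 × 0.1389 = 17.00 eV.
λ = hc/ΔE = 1240 / 17.00 = 72.94 nm.

72.94 nm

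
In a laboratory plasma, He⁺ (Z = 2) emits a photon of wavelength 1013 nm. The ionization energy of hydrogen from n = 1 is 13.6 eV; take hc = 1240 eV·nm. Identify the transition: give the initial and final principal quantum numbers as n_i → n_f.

n_i = 5, n_f = 4

The photon energy is ΔE = hc/λ = 1240 / 1013 = 1.224 eV.
With Z = 2, ΔE = 54.40 × (1/n_f² − 1/n_i²), so 1/n_f² − 1/n_i² = 0.02250.
Trying n_f = 4 gives 1/n_i² = 0.04000, i.e. n_i ≈ 5; this pair matches.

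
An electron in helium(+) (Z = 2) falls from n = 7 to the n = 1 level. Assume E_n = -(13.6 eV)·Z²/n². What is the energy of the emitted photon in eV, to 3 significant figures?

The Bohr energies scale as Z², so for Z = 2: E_n = −54.40/n² eV.
E_7 = −54.40/49 = −1.110 eV and E_1 = −54.40/1 = −54.40 eV.
The photon energy is |E_7 − E_1| = 53.3 eV.

53.3 eV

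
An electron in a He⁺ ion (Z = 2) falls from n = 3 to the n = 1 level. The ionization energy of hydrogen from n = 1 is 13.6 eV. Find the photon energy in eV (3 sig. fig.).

The Bohr energies scale as Z², so for Z = 2: E_n = −54.40/n² eV.
E_3 = −54.40/9 = −6.044 eV and E_1 = −54.40/1 = −54.40 eV.
The photon energy is |E_3 − E_1| = 48.4 eV.

48.4 eV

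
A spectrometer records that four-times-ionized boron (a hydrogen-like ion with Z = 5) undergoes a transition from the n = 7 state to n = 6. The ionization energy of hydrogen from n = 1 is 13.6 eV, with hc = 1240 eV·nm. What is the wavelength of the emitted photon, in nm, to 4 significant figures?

For Z = 5 the level energies scale as Z², so the effective Rydberg energy is 13.6 × 25 = 340.0 eV.
ΔE = 340.0 × (1/6² − 1/7²) = 340.0 × 0.007370 = 2.506 eV.
λ = hc/ΔE = 1240 / 2.506 = 494.9 nm.

494.9 nm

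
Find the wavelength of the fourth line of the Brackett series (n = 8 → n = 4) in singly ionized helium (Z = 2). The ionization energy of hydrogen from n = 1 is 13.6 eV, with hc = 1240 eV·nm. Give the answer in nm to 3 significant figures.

486 nm

The Brackett series terminates on n_f = 4; the fourth line has n_i = 4+4 = 8.
ΔE = 54.40 × (1/4² − 1/8²) = 2.550 eV.
λ = 1240 / 2.550 = 486 nm.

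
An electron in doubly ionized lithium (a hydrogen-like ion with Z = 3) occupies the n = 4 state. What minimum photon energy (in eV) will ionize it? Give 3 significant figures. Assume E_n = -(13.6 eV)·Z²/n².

E_n = −13.6 Z²/n² = −122.4/n² eV for Z = 3.
E_4 = −122.4/16 = −7.65 eV, so ionization (to E = 0) requires 7.65 eV.

7.65 eV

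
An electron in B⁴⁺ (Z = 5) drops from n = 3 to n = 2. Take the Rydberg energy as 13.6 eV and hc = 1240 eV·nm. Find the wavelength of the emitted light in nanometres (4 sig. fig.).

26.26 nm

For Z = 5 the level energies scale as Z², so the effective Rydberg energy is 13.6 × 25 = 340.0 eV.
ΔE = 340.0 × (1/2² − 1/3²) = 340.0 × 0.1389 = 47.22 eV.
λ = hc/ΔE = 1240 / 47.22 = 26.26 nm.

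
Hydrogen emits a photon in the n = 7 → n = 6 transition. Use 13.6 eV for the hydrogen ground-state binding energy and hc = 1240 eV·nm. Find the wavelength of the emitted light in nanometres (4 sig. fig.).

12370 nm

ΔE = 13.60 × (1/6² − 1/7²) = 13.60 × 0.007370 = 0.1002 eV.
λ = hc/ΔE = 1240 / 0.1002 = 12370 nm.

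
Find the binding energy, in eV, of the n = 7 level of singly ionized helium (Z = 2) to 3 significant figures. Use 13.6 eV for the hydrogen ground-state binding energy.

1.11 eV

E_n = −13.6 Z²/n² = −54.40/n² eV for Z = 2.
E_7 = −54.40/49 = −1.11 eV, so ionization (to E = 0) requires 1.11 eV.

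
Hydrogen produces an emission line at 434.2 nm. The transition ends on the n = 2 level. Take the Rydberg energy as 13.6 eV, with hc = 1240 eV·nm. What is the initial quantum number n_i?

n_i = 5

The photon energy is ΔE = hc/λ = 1240 / 434.2 = 2.856 eV.
With Z = 1, ΔE = 13.60 × (1/n_f² − 1/n_i²), so 1/n_f² − 1/n_i² = 0.2100.
With n_f = 2: 1/n_i² = 1/4 − 0.2100 = 0.04001, so n_i ≈ 5.00.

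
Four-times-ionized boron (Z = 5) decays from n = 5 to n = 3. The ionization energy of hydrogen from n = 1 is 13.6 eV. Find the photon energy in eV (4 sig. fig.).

24.18 eV

The Bohr energies scale as Z², so for Z = 5: E_n = −340.0/n² eV.
E_5 = −340.0/25 = −13.60 eV and E_3 = −340.0/9 = −37.78 eV.
The photon energy is |E_5 − E_3| = 24.18 eV.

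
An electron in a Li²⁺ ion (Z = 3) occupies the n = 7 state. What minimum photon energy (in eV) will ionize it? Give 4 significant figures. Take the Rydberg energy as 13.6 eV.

E_n = −13.6 Z²/n² = −122.4/n² eV for Z = 3.
E_7 = −122.4/49 = −2.498 eV, so ionization (to E = 0) requires 2.498 eV.

2.498 eV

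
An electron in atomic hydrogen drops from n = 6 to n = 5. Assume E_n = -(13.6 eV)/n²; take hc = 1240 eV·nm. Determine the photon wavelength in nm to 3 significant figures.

ΔE = 13.60 × (1/5² − 1/6²) = 13.60 × 0.01222 = 0.1662 eV.
λ = hc/ΔE = 1240 / 0.1662 = 7460 nm.

7460 nm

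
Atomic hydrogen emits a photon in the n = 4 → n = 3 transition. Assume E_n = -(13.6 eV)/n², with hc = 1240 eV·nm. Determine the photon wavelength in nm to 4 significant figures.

ΔE = 13.60 × (1/3² − 1/4²) = 13.60 × 0.04861 = 0.6611 eV.
λ = hc/ΔE = 1240 / 0.6611 = 1876 nm.
This line belongs to the Paschen series.

1876 nm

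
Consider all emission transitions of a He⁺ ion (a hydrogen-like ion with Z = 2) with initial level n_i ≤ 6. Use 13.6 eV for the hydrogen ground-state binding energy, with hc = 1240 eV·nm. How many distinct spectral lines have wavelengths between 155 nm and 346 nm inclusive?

Enumerate all n_i → n_f pairs with 1 ≤ n_f < n_i ≤ 6 and compute λ = 1240 / [13.6·4·(1/n_f² − 1/n_i²)].
Lines falling in [155, 346] nm: 3→2 (164.1 nm), 6→3 (273.5 nm), 5→3 (320.5 nm).

3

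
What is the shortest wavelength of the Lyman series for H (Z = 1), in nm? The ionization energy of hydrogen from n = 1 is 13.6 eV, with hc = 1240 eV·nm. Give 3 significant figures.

91.2 nm

The Lyman series has lower level n_f = 1; the series limit corresponds to n_i → ∞.
ΔE_max = 13.6 × 1 / 1² = 13.60 eV.
λ_min = 1240 / 13.60 = 91.2 nm.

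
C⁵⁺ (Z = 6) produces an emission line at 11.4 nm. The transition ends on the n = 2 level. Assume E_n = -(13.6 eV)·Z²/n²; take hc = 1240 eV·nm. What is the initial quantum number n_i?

n_i = 6

The photon energy is ΔE = hc/λ = 1240 / 11.4 = 108.8 eV.
With Z = 6, ΔE = 489.6 × (1/n_f² − 1/n_i²), so 1/n_f² − 1/n_i² = 0.2222.
With n_f = 2: 1/n_i² = 1/4 − 0.2222 = 0.02784, so n_i ≈ 5.99.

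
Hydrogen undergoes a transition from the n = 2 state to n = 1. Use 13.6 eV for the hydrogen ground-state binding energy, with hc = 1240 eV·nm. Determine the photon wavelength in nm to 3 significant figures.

ΔE = 13.60 × (1/1² − 1/2²) = 13.60 × 0.7500 = 10.20 eV.
λ = hc/ΔE = 1240 / 10.20 = 122 nm.
This line belongs to the Lyman series.

122 nm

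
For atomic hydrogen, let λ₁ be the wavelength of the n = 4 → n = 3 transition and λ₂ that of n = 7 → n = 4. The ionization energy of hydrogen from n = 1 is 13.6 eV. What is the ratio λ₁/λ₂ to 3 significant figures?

λ ∝ 1/ΔE ∝ 1/(1/n_f² − 1/n_i²), and the Z² and hc factors cancel in the ratio.
λ₁/λ₂ = (1/4² − 1/7²)/(1/3² − 1/4²) = 0.04209/0.04861 = 0.866.

0.866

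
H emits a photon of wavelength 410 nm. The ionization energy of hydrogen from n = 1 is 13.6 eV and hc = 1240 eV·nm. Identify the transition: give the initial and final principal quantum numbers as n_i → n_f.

n_i = 6, n_f = 2

The photon energy is ΔE = hc/λ = 1240 / 410 = 3.024 eV.
With Z = 1, ΔE = 13.60 × (1/n_f² − 1/n_i²), so 1/n_f² − 1/n_i² = 0.2224.
Trying n_f = 2 gives 1/n_i² = 0.02762, i.e. n_i ≈ 6; this pair matches.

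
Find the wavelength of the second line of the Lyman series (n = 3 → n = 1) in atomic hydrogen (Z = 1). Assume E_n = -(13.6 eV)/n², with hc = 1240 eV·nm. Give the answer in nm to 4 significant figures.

The Lyman series terminates on n_f = 1; the second line has n_i = 1+2 = 3.
ΔE = 13.60 × (1/1² − 1/3²) = 12.09 eV.
λ = 1240 / 12.09 = 102.6 nm.

102.6 nm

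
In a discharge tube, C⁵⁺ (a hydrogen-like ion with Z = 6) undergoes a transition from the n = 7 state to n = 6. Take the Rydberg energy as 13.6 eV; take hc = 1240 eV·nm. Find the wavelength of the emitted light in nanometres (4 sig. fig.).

343.7 nm

For Z = 6 the level energies scale as Z², so the effective Rydberg energy is 13.6 × 36 = 489.6 eV.
ΔE = 489.6 × (1/6² − 1/7²) = 489.6 × 0.007370 = 3.608 eV.
λ = hc/ΔE = 1240 / 3.608 = 343.7 nm.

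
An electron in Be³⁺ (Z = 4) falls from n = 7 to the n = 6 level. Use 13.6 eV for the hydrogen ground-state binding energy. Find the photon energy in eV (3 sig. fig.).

The Bohr energies scale as Z², so for Z = 4: E_n = −217.6/n² eV.
E_7 = −217.6/49 = −4.441 eV and E_6 = −217.6/36 = −6.044 eV.
The photon energy is |E_7 − E_6| = 1.60 eV.

1.60 eV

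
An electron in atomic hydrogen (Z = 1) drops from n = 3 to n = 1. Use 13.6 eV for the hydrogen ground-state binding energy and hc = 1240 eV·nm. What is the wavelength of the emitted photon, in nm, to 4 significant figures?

ΔE = 13.60 × (1/1² − 1/3²) = 13.60 × 0.8889 = 12.09 eV.
λ = hc/ΔE = 1240 / 12.09 = 102.6 nm.

102.6 nm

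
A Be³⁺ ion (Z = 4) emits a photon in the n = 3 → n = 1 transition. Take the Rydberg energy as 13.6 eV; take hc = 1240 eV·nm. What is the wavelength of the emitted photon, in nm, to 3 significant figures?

For Z = 4 the level energies scale as Z², so the effective Rydberg energy is 13.6 × 16 = 217.6 eV.
ΔE = 217.6 × (1/1² − 1/3²) = 217.6 × 0.8889 = 193.4 eV.
λ = hc/ΔE = 1240 / 193.4 = 6.41 nm.

6.41 nm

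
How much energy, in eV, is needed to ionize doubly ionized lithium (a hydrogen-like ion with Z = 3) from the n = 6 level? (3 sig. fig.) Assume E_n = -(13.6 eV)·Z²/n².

3.40 eV

E_n = −13.6 Z²/n² = −122.4/n² eV for Z = 3.
E_6 = −122.4/36 = −3.40 eV, so ionization (to E = 0) requires 3.40 eV.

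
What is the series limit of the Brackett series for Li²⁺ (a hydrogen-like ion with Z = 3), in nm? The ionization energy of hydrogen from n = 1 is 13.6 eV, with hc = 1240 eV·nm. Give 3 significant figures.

162 nm

The Brackett series has lower level n_f = 4; the series limit corresponds to n_i → ∞.
ΔE_max = 13.6 × 9 / 4² = 7.650 eV.
λ_min = 1240 / 7.650 = 162 nm.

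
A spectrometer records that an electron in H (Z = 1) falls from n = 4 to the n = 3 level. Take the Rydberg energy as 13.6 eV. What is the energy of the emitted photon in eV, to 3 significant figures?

E_4 = −13.60/16 = −0.8500 eV and E_3 = −13.60/9 = −1.511 eV.
The photon energy is |E_4 − E_3| = 0.661 eV.

0.661 eV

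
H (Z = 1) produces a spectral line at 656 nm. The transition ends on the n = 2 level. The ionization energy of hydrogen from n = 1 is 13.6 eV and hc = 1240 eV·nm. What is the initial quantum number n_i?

n_i = 3

The photon energy is ΔE = hc/λ = 1240 / 656 = 1.890 eV.
With Z = 1, ΔE = 13.60 × (1/n_f² − 1/n_i²), so 1/n_f² − 1/n_i² = 0.1390.
With n_f = 2: 1/n_i² = 1/4 − 0.1390 = 0.1110, so n_i ≈ 3.00.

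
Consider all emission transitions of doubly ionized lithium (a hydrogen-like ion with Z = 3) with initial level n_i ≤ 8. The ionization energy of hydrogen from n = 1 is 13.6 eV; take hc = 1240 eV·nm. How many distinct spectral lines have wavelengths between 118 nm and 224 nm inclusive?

Enumerate all n_i → n_f pairs with 1 ≤ n_f < n_i ≤ 8 and compute λ = 1240 / [13.6·9·(1/n_f² − 1/n_i²)].
Lines falling in [118, 224] nm: 6→3 (121.6 nm), 5→3 (142.5 nm), 4→3 (208.4 nm), 8→4 (216.1 nm).

4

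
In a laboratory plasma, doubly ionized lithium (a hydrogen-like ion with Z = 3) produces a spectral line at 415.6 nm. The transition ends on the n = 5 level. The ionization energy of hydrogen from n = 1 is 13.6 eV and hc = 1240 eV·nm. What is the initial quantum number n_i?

n_i = 8

The photon energy is ΔE = hc/λ = 1240 / 415.6 = 2.984 eV.
With Z = 3, ΔE = 122.4 × (1/n_f² − 1/n_i²), so 1/n_f² − 1/n_i² = 0.02438.
With n_f = 5: 1/n_i² = 1/25 − 0.02438 = 0.01562, so n_i ≈ 8.00.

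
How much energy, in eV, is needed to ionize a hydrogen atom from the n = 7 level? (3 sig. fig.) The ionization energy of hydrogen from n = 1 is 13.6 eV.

E_7 = −13.60/49 = −0.278 eV, so ionization (to E = 0) requires 0.278 eV.

0.278 eV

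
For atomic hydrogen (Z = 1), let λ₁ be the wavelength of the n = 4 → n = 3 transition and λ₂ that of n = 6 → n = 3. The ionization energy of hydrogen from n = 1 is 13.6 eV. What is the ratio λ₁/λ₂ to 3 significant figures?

1.71

λ ∝ 1/ΔE ∝ 1/(1/n_f² − 1/n_i²), and the Z² and hc factors cancel in the ratio.
λ₁/λ₂ = (1/3² − 1/6²)/(1/3² − 1/4²) = 0.08333/0.04861 = 1.71.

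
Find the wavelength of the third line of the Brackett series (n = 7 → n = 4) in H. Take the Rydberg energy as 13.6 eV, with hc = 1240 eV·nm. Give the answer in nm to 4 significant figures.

2166 nm

The Brackett series terminates on n_f = 4; the third line has n_i = 4+3 = 7.
ΔE = 13.60 × (1/4² − 1/7²) = 0.5724 eV.
λ = 1240 / 0.5724 = 2166 nm.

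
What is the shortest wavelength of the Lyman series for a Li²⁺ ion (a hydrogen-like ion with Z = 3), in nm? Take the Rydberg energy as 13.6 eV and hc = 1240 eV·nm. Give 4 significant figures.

10.13 nm

The Lyman series has lower level n_f = 1; the series limit corresponds to n_i → ∞.
ΔE_max = 13.6 × 9 / 1² = 122.4 eV.
λ_min = 1240 / 122.4 = 10.13 nm.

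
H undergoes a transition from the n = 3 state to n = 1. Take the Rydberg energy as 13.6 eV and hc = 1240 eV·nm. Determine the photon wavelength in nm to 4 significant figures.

102.6 nm

ΔE = 13.60 × (1/1² − 1/3²) = 13.60 × 0.8889 = 12.09 eV.
λ = hc/ΔE = 1240 / 12.09 = 102.6 nm.
This line belongs to the Lyman series.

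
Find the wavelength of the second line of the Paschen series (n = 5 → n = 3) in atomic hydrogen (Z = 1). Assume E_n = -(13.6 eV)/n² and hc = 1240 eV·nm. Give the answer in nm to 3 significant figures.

The Paschen series terminates on n_f = 3; the second line has n_i = 3+2 = 5.
ΔE = 13.60 × (1/3² − 1/5²) = 0.9671 eV.
λ = 1240 / 0.9671 = 1280 nm.

1280 nm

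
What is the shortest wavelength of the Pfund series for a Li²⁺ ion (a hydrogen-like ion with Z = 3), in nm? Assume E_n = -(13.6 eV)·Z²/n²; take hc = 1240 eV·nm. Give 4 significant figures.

The Pfund series has lower level n_f = 5; the series limit corresponds to n_i → ∞.
ΔE_max = 13.6 × 9 / 5² = 4.896 eV.
λ_min = 1240 / 4.896 = 253.3 nm.

253.3 nm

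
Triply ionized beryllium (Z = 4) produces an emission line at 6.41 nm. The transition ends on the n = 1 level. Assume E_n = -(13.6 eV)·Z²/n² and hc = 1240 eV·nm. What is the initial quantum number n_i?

n_i = 3

The photon energy is ΔE = hc/λ = 1240 / 6.41 = 193.4 eV.
With Z = 4, ΔE = 217.6 × (1/n_f² − 1/n_i²), so 1/n_f² − 1/n_i² = 0.8890.
With n_f = 1: 1/n_i² = 1/1 − 0.8890 = 0.1110, so n_i ≈ 3.00.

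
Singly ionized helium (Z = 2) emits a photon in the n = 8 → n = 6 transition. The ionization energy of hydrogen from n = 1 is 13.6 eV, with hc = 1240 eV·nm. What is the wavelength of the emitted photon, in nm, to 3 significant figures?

For Z = 2 the level energies scale as Z², so the effective Rydberg energy is 13.6 × 4 = 54.40 eV.
ΔE = 54.40 × (1/6² − 1/8²) = 54.40 × 0.01215 = 0.6611 eV.
λ = hc/ΔE = 1240 / 0.6611 = 1880 nm.

1880 nm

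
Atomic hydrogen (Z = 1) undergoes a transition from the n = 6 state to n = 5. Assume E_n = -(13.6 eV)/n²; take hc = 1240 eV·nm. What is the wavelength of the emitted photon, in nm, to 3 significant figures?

7460 nm

ΔE = 13.60 × (1/5² − 1/6²) = 13.60 × 0.01222 = 0.1662 eV.
λ = hc/ΔE = 1240 / 0.1662 = 7460 nm.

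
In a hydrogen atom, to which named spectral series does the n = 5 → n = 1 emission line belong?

The series is set by the lower level: n_f = 1 is the Lyman series.

Lyman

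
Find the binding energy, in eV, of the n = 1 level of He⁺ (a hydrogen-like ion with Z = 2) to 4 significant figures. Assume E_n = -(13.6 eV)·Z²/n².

E_n = −13.6 Z²/n² = −54.40/n² eV for Z = 2.
E_1 = −54.40/1 = −54.40 eV, so ionization (to E = 0) requires 54.40 eV.

54.40 eV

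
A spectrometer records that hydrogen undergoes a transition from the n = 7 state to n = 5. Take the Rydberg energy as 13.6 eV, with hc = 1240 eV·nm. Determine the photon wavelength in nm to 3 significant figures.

4650 nm

ΔE = 13.60 × (1/5² − 1/7²) = 13.60 × 0.01959 = 0.2664 eV.
λ = hc/ΔE = 1240 / 0.2664 = 4650 nm.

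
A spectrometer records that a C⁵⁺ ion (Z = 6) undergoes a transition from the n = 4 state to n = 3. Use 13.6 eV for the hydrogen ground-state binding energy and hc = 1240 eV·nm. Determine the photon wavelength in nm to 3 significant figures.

For Z = 6 the level energies scale as Z², so the effective Rydberg energy is 13.6 × 36 = 489.6 eV.
ΔE = 489.6 × (1/3² − 1/4²) = 489.6 × 0.04861 = 23.80 eV.
λ = hc/ΔE = 1240 / 23.80 = 52.1 nm.

52.1 nm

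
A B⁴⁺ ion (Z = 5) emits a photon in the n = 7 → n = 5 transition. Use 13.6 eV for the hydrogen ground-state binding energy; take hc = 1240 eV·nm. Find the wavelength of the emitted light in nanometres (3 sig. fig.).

For Z = 5 the level energies scale as Z², so the effective Rydberg energy is 13.6 × 25 = 340.0 eV.
ΔE = 340.0 × (1/5² − 1/7²) = 340.0 × 0.01959 = 6.661 eV.
λ = hc/ΔE = 1240 / 6.661 = 186 nm.

186 nm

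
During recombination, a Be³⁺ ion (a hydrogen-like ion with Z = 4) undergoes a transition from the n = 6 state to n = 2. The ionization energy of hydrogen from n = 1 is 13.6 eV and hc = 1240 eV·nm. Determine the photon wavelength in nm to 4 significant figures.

For Z = 4 the level energies scale as Z², so the effective Rydberg energy is 13.6 × 16 = 217.6 eV.
ΔE = 217.6 × (1/2² − 1/6²) = 217.6 × 0.2222 = 48.36 eV.
λ = hc/ΔE = 1240 / 48.36 = 25.64 nm.

25.64 nm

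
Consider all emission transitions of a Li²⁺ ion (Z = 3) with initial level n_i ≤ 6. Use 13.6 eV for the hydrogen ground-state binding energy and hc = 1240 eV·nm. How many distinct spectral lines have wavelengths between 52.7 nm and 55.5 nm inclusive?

1

Enumerate all n_i → n_f pairs with 1 ≤ n_f < n_i ≤ 6 and compute λ = 1240 / [13.6·9·(1/n_f² − 1/n_i²)].
Lines falling in [52.7, 55.5] nm: 4→2 (54.03 nm).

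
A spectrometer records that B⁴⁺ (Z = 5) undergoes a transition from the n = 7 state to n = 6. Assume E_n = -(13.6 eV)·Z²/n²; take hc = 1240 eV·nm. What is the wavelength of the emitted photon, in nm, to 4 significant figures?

494.9 nm

For Z = 5 the level energies scale as Z², so the effective Rydberg energy is 13.6 × 25 = 340.0 eV.
ΔE = 340.0 × (1/6² − 1/7²) = 340.0 × 0.007370 = 2.506 eV.
λ = hc/ΔE = 1240 / 2.506 = 494.9 nm.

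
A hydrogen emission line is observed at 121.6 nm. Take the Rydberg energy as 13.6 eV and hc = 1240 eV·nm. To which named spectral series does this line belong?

ΔE = 1240/121.6 = 10.20 eV.
This matches 13.6 × (1/1² − 1/2²), so n_f = 1: the Lyman series.

Lyman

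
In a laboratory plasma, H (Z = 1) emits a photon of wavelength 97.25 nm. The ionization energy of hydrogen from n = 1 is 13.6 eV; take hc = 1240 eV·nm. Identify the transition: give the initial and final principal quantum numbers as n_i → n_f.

The photon energy is ΔE = hc/λ = 1240 / 97.25 = 12.75 eV.
With Z = 1, ΔE = 13.60 × (1/n_f² − 1/n_i²), so 1/n_f² − 1/n_i² = 0.9375.
Trying n_f = 1 gives 1/n_i² = 0.06245, i.e. n_i ≈ 4; this pair matches.

n_i = 4, n_f = 1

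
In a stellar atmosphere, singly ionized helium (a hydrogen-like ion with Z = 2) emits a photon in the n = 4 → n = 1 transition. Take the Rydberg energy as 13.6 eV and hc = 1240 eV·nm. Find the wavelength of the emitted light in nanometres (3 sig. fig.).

24.3 nm

For Z = 2 the level energies scale as Z², so the effective Rydberg energy is 13.6 × 4 = 54.40 eV.
ΔE = 54.40 × (1/1² − 1/4²) = 54.40 × 0.9375 = 51.00 eV.
λ = hc/ΔE = 1240 / 51.00 = 24.3 nm.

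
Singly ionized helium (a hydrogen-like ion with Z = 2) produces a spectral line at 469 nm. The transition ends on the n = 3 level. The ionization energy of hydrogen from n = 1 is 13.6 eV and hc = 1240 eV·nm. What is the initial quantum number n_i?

n_i = 4

The photon energy is ΔE = hc/λ = 1240 / 469 = 2.644 eV.
With Z = 2, ΔE = 54.40 × (1/n_f² − 1/n_i²), so 1/n_f² − 1/n_i² = 0.04860.
With n_f = 3: 1/n_i² = 1/9 − 0.04860 = 0.06251, so n_i ≈ 4.00.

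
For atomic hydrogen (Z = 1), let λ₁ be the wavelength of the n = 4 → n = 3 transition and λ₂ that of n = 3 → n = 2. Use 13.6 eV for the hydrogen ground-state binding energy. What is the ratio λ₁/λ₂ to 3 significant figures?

2.86

λ ∝ 1/ΔE ∝ 1/(1/n_f² − 1/n_i²), and the Z² and hc factors cancel in the ratio.
λ₁/λ₂ = (1/2² − 1/3²)/(1/3² − 1/4²) = 0.1389/0.04861 = 2.86.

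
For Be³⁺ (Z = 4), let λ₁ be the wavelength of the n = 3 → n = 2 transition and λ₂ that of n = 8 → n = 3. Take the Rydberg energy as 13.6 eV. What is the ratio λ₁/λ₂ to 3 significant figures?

0.688

λ ∝ 1/ΔE ∝ 1/(1/n_f² − 1/n_i²), and the Z² and hc factors cancel in the ratio.
λ₁/λ₂ = (1/3² − 1/8²)/(1/2² − 1/3²) = 0.09549/0.1389 = 0.688.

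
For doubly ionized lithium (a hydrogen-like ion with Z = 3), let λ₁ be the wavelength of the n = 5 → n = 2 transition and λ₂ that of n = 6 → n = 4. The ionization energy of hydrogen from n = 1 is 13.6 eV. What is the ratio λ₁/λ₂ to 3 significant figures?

0.165

λ ∝ 1/ΔE ∝ 1/(1/n_f² − 1/n_i²), and the Z² and hc factors cancel in the ratio.
λ₁/λ₂ = (1/4² − 1/6²)/(1/2² − 1/5²) = 0.03472/0.2100 = 0.165.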